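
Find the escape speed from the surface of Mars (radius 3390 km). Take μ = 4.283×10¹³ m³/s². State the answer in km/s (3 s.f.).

r = R = 3.390×10⁶ m.
Escape speed v_esc = √(2μ/r) = √(2 × 4.283×10¹³ / 3.390×10⁶) = √(2.527×10⁷) = 5027 m/s.
= 5.027 km/s.

v_esc ≈ 5.03 km/s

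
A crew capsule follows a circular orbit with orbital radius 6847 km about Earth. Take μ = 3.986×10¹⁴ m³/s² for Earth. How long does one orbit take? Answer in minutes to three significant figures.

T ≈ 94.0 minutes

r = 6847 km = 6.847×10⁶ m.
Kepler's third law: T = 2π√(r³/μ) = 2π√((6.847×10⁶)³ / 3.986×10¹⁴).
r³/μ = 8.053×10⁵ s², so T = 2π × 8.974×10² = 5.638×10³ s.
Converting: 5.638×10³ s ÷ 60.00 = 93.97 minutes.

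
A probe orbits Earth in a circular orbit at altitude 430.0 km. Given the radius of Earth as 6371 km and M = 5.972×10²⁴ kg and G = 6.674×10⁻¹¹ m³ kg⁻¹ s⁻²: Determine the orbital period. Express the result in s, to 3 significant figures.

μ = GM = 6.674×10⁻¹¹ × 5.972×10²⁴ = 3.986×10¹⁴ m³/s².
r = 6371 + 430.0 = 6801.0 km = 6.8010×10⁶ m.
Kepler's third law: T = 2π√(r³/μ) = 2π√((6.801×10⁶)³ / 3.986×10¹⁴).
r³/μ = 7.892×10⁵ s², so T = 2π × 8.884×10² = 5.582×10³ s.

T ≈ 5580 s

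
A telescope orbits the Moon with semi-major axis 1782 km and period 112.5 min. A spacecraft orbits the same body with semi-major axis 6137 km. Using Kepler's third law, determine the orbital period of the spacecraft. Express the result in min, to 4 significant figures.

T₂ ≈ 719.0 min

Kepler's third law: T² ∝ a³, so T₂ = T₁ (a₂/a₁)^(3/2).
a₂/a₁ = 3.444, (a₂/a₁)^(3/2) = 6.391.
T₂ = 112.5 × 6.391 = 719.0 min.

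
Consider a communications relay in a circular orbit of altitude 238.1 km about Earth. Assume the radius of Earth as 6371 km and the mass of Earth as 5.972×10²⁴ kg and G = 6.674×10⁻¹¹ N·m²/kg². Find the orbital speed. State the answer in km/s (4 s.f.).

v ≈ 7.766 km/s

μ = GM = 6.674×10⁻¹¹ × 5.972×10²⁴ = 3.986×10¹⁴ m³/s².
r = 6371 + 238.1 = 6609.1 km = 6.6091×10⁶ m.
For a circular orbit v = √(μ/r) = √(3.986×10¹⁴ / 6.609×10⁶) = √(6.031×10⁷) = 7766 m/s.
That is 7.766 km/s.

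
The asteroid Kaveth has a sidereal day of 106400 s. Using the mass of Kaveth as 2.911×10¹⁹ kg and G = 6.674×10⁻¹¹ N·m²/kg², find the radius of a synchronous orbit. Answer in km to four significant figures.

r_sync ≈ 822.8 km

μ = GM = 6.674×10⁻¹¹ × 2.911×10¹⁹ = 1.943×10⁹ m³/s².
A synchronous orbit has period T, so by Kepler's third law a = (μT²/4π²)^(1/3).
μT²/4π² = 1.943×10⁹ × (1.064×10⁵)² / 39.48 = 5.571×10¹⁷ m³.
a = 8.228×10⁵ m = 822.84 km.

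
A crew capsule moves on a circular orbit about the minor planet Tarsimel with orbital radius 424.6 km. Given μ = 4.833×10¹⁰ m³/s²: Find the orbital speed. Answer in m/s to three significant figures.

r = 424.6 km = 4.246×10⁵ m.
For a circular orbit v = √(μ/r) = √(4.833×10¹⁰ / 4.246×10⁵) = √(1.138×10⁵) = 337.4 m/s.

v ≈ 337 m/s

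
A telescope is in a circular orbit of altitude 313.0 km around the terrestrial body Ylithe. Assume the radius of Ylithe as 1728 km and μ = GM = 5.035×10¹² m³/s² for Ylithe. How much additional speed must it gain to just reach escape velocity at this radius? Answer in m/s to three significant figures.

r = 1728 + 313.0 = 2041.0 km = 2.0410×10⁶ m.
Circular speed v_c = √(μ/r) = 1571 m/s.
Escape speed v_esc = √(2μ/r) = √2 × v_c = 2221 m/s.
Δv = v_esc − v_c = 650.6 m/s.

Δv ≈ 651 m/s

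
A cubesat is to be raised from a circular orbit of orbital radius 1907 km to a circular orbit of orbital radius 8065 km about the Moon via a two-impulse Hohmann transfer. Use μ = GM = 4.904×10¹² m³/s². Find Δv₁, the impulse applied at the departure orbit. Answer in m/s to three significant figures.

Δv ≈ 436 m/s

r₁ = 1907 km = 1.907×10⁶ m.
r₂ = 8065 km = 8.065×10⁶ m.
Transfer ellipse a_t = (r₁ + r₂)/2 = 4.986×10⁶ m.
At r₁: circular v_c1 = √(μ/r₁) = 1604 m/s; transfer-perilune v_p = √[μ(2/r₁ − 1/a_t)] = 2040 m/s.
Δv₁ = v_p − v_c1 = 435.9 m/s.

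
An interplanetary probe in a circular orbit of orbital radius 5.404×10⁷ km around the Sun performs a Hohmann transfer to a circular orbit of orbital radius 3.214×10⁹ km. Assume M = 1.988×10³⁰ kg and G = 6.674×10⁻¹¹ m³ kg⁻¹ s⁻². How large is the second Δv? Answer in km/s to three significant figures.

μ = GM = 6.674×10⁻¹¹ × 1.988×10³⁰ = 1.327×10²⁰ m³/s².
r₁ = 5.404×10⁷ km = 5.404×10¹⁰ m.
r₂ = 3.214×10⁹ km = 3.214×10¹² m.
Transfer ellipse a_t = (r₁ + r₂)/2 = 1.634×10¹² m.
At r₁: circular v_c1 = √(μ/r₁) = 49550 m/s; transfer-perihelion v_p = √[μ(2/r₁ − 1/a_t)] = 69490 m/s.
At r₂: circular v_c2 = √(μ/r₂) = 6425 m/s; transfer-aphelion v_a = √[μ(2/r₂ − 1/a_t)] = 1168 m/s.
Δv₂ = v_c2 − v_a = 5257 m/s.
= 5.257 km/s.

Δv ≈ 5.26 km/s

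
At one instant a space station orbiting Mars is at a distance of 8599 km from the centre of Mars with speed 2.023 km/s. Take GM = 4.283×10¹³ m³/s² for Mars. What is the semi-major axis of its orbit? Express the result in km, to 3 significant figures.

a ≈ 7300 km

r = 8.599×10⁶ m.
Specific orbital energy ε = v²/2 − μ/r = (2023)²/2 − 4.283×10¹³/8.599×10⁶ = -2.935×10⁶ J/kg.
Since ε = −μ/(2a), a = −μ/(2ε) = 7.298×10⁶ m = 7297.5 km.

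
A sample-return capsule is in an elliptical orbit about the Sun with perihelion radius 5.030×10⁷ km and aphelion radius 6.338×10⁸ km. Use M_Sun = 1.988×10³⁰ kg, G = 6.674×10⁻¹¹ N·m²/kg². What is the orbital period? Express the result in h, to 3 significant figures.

T ≈ 30300 h

μ = GM = 6.674×10⁻¹¹ × 1.988×10³⁰ = 1.327×10²⁰ m³/s².
Semi-major axis a = (r_p + r_a)/2 = (5.0300×10⁷ + 6.3380×10⁸)/2 = 3.4205×10⁸ km = 3.420×10¹¹ m.
By Kepler's third law T = 2π√(a³/μ) = 2π × 1.737×10⁷ = 1.091×10⁸ s.
= 30310 h.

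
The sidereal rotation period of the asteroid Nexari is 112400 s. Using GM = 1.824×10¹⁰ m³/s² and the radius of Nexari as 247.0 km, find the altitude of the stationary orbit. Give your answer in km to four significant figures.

h_sync ≈ 1554 km

A synchronous orbit has period T, so by Kepler's third law a = (μT²/4π²)^(1/3).
μT²/4π² = 1.824×10¹⁰ × (1.124×10⁵)² / 39.48 = 5.837×10¹⁸ m³.
a = 1.801×10⁶ m = 1800.5 km.
Altitude h = a − R = 1800.5 − 247.0 = 1553.5 km.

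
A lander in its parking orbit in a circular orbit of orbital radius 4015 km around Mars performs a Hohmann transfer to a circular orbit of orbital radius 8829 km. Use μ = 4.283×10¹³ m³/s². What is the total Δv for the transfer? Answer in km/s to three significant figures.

r₁ = 4015 km = 4.015×10⁶ m.
r₂ = 8829 km = 8.829×10⁶ m.
Transfer ellipse a_t = (r₁ + r₂)/2 = 6.422×10⁶ m.
At r₁: circular v_c1 = √(μ/r₁) = 3266 m/s; transfer-periapsis v_p = √[μ(2/r₁ − 1/a_t)] = 3830 m/s.
Δv₁ = v_p − v_c1 = 563.5 m/s.
At r₂: circular v_c2 = √(μ/r₂) = 2203 m/s; transfer-apoapsis v_a = √[μ(2/r₂ − 1/a_t)] = 1742 m/s.
Δv₂ = v_c2 − v_a = 461.0 m/s.
Total Δv = Δv₁ + Δv₂ = 1024 m/s = 1.024 km/s.

Δv_total ≈ 1.02 km/s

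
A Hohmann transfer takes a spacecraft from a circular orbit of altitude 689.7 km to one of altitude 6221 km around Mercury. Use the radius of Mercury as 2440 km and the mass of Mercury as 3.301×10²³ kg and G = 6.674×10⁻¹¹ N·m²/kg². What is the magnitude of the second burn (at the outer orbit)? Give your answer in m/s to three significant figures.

μ = GM = 6.674×10⁻¹¹ × 3.301×10²³ = 2.203×10¹³ m³/s².
r₁ = 2440 + 689.7 = 3129.7 km = 3.1297×10⁶ m.
r₂ = 2440 + 6221 = 8661.0 km = 8.6610×10⁶ m.
Transfer ellipse a_t = (r₁ + r₂)/2 = 5.895×10⁶ m.
At r₁: circular v_c1 = √(μ/r₁) = 2653 m/s; transfer-periherm v_p = √[μ(2/r₁ − 1/a_t)] = 3216 m/s.
At r₂: circular v_c2 = √(μ/r₂) = 1595 m/s; transfer-apoherm v_a = √[μ(2/r₂ − 1/a_t)] = 1162 m/s.
Δv₂ = v_c2 − v_a = 432.8 m/s.

Δv ≈ 433 m/s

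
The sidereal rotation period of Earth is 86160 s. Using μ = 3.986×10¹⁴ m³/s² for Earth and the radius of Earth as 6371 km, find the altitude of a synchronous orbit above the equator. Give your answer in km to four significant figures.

A synchronous orbit has period T, so by Kepler's third law a = (μT²/4π²)^(1/3).
μT²/4π² = 3.986×10¹⁴ × (8.616×10⁴)² / 39.48 = 7.495×10²² m³.
a = 4.216×10⁷ m = 42163 km.
Altitude h = a − R = 42163 − 6371 = 35792 km.

h_sync ≈ 35790 km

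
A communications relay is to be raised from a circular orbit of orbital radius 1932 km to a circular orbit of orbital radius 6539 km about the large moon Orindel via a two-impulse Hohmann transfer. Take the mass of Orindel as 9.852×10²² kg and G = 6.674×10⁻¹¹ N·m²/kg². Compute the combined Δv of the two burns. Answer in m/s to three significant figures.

μ = GM = 6.674×10⁻¹¹ × 9.852×10²² = 6.575×10¹² m³/s².
r₁ = 1932 km = 1.932×10⁶ m.
r₂ = 6539 km = 6.539×10⁶ m.
Transfer ellipse a_t = (r₁ + r₂)/2 = 4.236×10⁶ m.
At r₁: circular v_c1 = √(μ/r₁) = 1845 m/s; transfer-periapsis v_p = √[μ(2/r₁ − 1/a_t)] = 2292 m/s.
Δv₁ = v_p − v_c1 = 447.4 m/s.
At r₂: circular v_c2 = √(μ/r₂) = 1003 m/s; transfer-apoapsis v_a = √[μ(2/r₂ − 1/a_t)] = 677.3 m/s.
Δv₂ = v_c2 − v_a = 325.5 m/s.
Total Δv = Δv₁ + Δv₂ = 772.9 m/s.

Δv_total ≈ 773 m/s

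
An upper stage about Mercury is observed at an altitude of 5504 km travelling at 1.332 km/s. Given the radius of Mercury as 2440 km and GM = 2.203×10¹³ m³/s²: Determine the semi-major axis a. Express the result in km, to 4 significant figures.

a ≈ 5840 km

r = 2440 + 5504 = 7944.0 km = 7.944×10⁶ m.
Specific orbital energy ε = v²/2 − μ/r = (1332)²/2 − 2.203×10¹³/7.944×10⁶ = -1.886×10⁶ J/kg.
Since ε = −μ/(2a), a = −μ/(2ε) = 5.840×10⁶ m = 5840.2 km.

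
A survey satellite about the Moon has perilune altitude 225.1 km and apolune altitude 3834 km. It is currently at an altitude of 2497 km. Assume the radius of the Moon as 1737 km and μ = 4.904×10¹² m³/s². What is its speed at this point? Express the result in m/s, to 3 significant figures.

v ≈ 1010 m/s

r_p = 1737 + 225.1 = 1962.1 km = 1.9621×10⁶ m.
r_a = 1737 + 3834 = 5571.0 km = 5.5710×10⁶ m.
r = 1737 + 2497 = 4234.0 km = 4.234×10⁶ m.
Semi-major axis a = (r_p + r_a)/2 = 3766.6 km = 3.767×10⁶ m.
Vis-viva: v² = μ(2/r − 1/a) = 4.904×10¹² × (4.724×10⁻⁷ − 2.655×10⁻⁷) = 1.014×10⁶ m²/s².
v = 1007 m/s.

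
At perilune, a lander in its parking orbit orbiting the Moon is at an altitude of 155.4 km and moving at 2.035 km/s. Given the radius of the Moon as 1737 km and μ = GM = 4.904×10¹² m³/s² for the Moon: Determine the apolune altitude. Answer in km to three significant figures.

apolune altitude ≈ 5790 km

r_p = 1737 + 155.4 = 1892.4 km = 1.892×10⁶ m.
Specific energy ε = v²/2 − μ/r = -5.208×10⁵ J/kg, so a = −μ/(2ε) = 4.708×10⁶ m.
The apsides satisfy r_p + r_a = 2a, so the apolune radius is 2a − r_p = 7.524×10⁶ m = 7523.8 km.
Apolune altitude = 7523.8 − 1737 = 5786.8 km.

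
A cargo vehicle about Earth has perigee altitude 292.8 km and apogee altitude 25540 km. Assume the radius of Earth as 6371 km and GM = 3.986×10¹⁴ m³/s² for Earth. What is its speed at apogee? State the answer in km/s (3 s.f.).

v ≈ 2.08 km/s

r_p = 6371 + 292.8 = 6663.8 km = 6.6638×10⁶ m.
r_a = 6371 + 25540 = 31911 km = 3.1911×10⁷ m.
Semi-major axis a = (r_p + r_a)/2 = 19287 km = 1.929×10⁷ m.
Vis-viva: v² = μ(2/r − 1/a) = 3.986×10¹⁴ × (6.267×10⁻⁸ − 5.185×10⁻⁸) = 4.316×10⁶ m²/s².
v = 2077 m/s = 2.077 km/s.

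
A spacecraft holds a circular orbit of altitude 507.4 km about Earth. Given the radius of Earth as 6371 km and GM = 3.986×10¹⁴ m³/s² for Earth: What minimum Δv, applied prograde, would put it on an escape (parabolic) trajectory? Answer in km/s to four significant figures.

r = 6371 + 507.4 = 6878.4 km = 6.8784×10⁶ m.
Circular speed v_c = √(μ/r) = 7612 m/s.
Escape speed v_esc = √(2μ/r) = √2 × v_c = 10770 m/s.
Δv = v_esc − v_c = 3153 m/s = 3.153 km/s.

Δv ≈ 3.153 km/s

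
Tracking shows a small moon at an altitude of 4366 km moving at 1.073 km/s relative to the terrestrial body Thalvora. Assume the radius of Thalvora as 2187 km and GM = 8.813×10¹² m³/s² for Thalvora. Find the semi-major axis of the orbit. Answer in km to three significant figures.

a ≈ 5730 km

r = 2187 + 4366 = 6553.0 km = 6.553×10⁶ m.
Specific orbital energy ε = v²/2 − μ/r = (1073)²/2 − 8.813×10¹²/6.553×10⁶ = -7.692×10⁵ J/kg.
Since ε = −μ/(2a), a = −μ/(2ε) = 5.729×10⁶ m = 5728.6 km.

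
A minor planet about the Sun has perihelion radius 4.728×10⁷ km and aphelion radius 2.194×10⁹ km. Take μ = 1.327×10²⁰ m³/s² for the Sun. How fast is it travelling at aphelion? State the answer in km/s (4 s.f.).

Semi-major axis a = (r_p + r_a)/2 = 1.1206×10⁹ km = 1.121×10¹² m.
Vis-viva: v² = μ(2/r − 1/a) = 1.327×10²⁰ × (9.116×10⁻¹³ − 8.923×10⁻¹³) = 2.552×10⁶ m²/s².
v = 1597 m/s = 1.597 km/s.

v ≈ 1.597 km/s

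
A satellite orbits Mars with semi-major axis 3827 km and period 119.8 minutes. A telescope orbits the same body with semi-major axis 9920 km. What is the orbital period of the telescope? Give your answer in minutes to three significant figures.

T₂ ≈ 500 minutes

Kepler's third law: T² ∝ a³, so T₂ = T₁ (a₂/a₁)^(3/2).
a₂/a₁ = 2.592, (a₂/a₁)^(3/2) = 4.173.
T₂ = 119.8 × 4.173 = 500.0 minutes.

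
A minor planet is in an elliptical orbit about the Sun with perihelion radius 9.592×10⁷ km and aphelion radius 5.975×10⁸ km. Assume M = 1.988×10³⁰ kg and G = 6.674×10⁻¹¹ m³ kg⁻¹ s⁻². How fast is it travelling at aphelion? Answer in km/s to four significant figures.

v ≈ 7.838 km/s

μ = GM = 6.674×10⁻¹¹ × 1.988×10³⁰ = 1.327×10²⁰ m³/s².
Semi-major axis a = (r_p + r_a)/2 = 3.4671×10⁸ km = 3.467×10¹¹ m.
Vis-viva: v² = μ(2/r − 1/a) = 1.327×10²⁰ × (3.347×10⁻¹² − 2.884×10⁻¹²) = 6.143×10⁷ m²/s².
v = 7838 m/s = 7.838 km/s.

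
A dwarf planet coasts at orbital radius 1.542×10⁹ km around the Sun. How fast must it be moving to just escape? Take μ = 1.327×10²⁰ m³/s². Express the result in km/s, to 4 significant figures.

v_esc ≈ 13.12 km/s

r = 1.542×10⁹ km = 1.542×10¹² m.
Escape speed v_esc = √(2μ/r) = √(2 × 1.327×10²⁰ / 1.542×10¹²) = √(1.721×10⁸) = 13120 m/s.
= 13.12 km/s.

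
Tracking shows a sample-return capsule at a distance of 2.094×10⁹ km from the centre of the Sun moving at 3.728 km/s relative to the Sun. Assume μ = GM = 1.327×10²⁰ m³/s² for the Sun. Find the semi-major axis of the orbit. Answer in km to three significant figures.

r = 2.094×10¹² m.
Vis-viva rearranged: 1/a = 2/r − v²/μ = 9.551×10⁻¹³ − 1.047×10⁻¹³ = 8.504×10⁻¹³ m⁻¹.
a = 1.176×10¹² m = 1.1759×10⁹ km.

a ≈ 1.18×10⁹ km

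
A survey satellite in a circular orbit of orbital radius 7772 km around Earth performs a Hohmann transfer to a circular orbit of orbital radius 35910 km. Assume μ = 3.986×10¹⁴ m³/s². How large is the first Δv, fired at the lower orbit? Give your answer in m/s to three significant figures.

r₁ = 7772 km = 7.772×10⁶ m.
r₂ = 35910 km = 3.591×10⁷ m.
Transfer ellipse a_t = (r₁ + r₂)/2 = 2.184×10⁷ m.
At r₁: circular v_c1 = √(μ/r₁) = 7161 m/s; transfer-perigee v_p = √[μ(2/r₁ − 1/a_t)] = 9183 m/s.
Δv₁ = v_p − v_c1 = 2021 m/s.

Δv ≈ 2020 m/s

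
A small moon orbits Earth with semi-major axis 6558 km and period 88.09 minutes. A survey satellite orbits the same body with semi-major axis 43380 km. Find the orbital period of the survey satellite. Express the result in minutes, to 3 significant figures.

T₂ ≈ 1500 minutes

Kepler's third law: T² ∝ a³, so T₂ = T₁ (a₂/a₁)^(3/2).
a₂/a₁ = 6.615, (a₂/a₁)^(3/2) = 17.01.
T₂ = 88.09 × 17.01 = 1499 minutes.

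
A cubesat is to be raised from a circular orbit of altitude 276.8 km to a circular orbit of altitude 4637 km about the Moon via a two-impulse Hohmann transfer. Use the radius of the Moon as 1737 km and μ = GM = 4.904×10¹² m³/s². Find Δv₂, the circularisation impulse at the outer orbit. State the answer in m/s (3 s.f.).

r₁ = 1737 + 276.8 = 2013.8 km = 2.0138×10⁶ m.
r₂ = 1737 + 4637 = 6374.0 km = 6.3740×10⁶ m.
Transfer ellipse a_t = (r₁ + r₂)/2 = 4.194×10⁶ m.
At r₁: circular v_c1 = √(μ/r₁) = 1561 m/s; transfer-perilune v_p = √[μ(2/r₁ − 1/a_t)] = 1924 m/s.
At r₂: circular v_c2 = √(μ/r₂) = 877.1 m/s; transfer-apolune v_a = √[μ(2/r₂ − 1/a_t)] = 607.8 m/s.
Δv₂ = v_c2 − v_a = 269.3 m/s.

Δv ≈ 269 m/s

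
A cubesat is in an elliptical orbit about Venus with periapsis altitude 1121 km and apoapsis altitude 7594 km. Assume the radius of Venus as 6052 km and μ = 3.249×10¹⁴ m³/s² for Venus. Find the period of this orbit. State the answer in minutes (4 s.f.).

T ≈ 195.1 minutes

r_p = 6052 + 1121 = 7173.0 km = 7.1730×10⁶ m.
r_a = 6052 + 7594 = 13646 km = 1.3646×10⁷ m.
Semi-major axis a = (r_p + r_a)/2 = (7173.0 + 13646)/2 = 10410 km = 1.041×10⁷ m.
By Kepler's third law T = 2π√(a³/μ) = 2π × 1.863×10³ = 1.171×10⁴ s.
= 195.1 minutes.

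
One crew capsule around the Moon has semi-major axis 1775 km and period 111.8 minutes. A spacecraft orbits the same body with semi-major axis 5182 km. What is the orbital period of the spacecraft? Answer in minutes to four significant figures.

T₂ ≈ 557.7 minutes

Kepler's third law: T² ∝ a³, so T₂ = T₁ (a₂/a₁)^(3/2).
a₂/a₁ = 2.919, (a₂/a₁)^(3/2) = 4.988.
T₂ = 111.8 × 4.988 = 557.7 minutes.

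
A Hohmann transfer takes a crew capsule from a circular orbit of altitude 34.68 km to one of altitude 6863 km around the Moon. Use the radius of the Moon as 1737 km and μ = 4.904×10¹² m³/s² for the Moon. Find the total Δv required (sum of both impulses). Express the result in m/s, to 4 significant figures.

Δv_total ≈ 792.5 m/s

r₁ = 1737 + 34.68 = 1771.7 km = 1.7717×10⁶ m.
r₂ = 1737 + 6863 = 8600.0 km = 8.6000×10⁶ m.
Transfer ellipse a_t = (r₁ + r₂)/2 = 5.186×10⁶ m.
At r₁: circular v_c1 = √(μ/r₁) = 1664 m/s; transfer-perilune v_p = √[μ(2/r₁ − 1/a_t)] = 2143 m/s.
Δv₁ = v_p − v_c1 = 478.8 m/s.
At r₂: circular v_c2 = √(μ/r₂) = 755.1 m/s; transfer-apolune v_a = √[μ(2/r₂ − 1/a_t)] = 441.4 m/s.
Δv₂ = v_c2 − v_a = 313.8 m/s.
Total Δv = Δv₁ + Δv₂ = 792.5 m/s.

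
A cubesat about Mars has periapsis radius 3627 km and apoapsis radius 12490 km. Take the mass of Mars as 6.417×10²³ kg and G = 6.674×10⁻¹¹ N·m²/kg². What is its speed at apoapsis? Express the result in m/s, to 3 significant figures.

μ = GM = 6.674×10⁻¹¹ × 6.417×10²³ = 4.283×10¹³ m³/s².
Semi-major axis a = (r_p + r_a)/2 = 8058.5 km = 8.058×10⁶ m.
Vis-viva: v² = μ(2/r − 1/a) = 4.283×10¹³ × (1.601×10⁻⁷ − 1.241×10⁻⁷) = 1.543×10⁶ m²/s².
v = 1242 m/s.

v ≈ 1240 m/s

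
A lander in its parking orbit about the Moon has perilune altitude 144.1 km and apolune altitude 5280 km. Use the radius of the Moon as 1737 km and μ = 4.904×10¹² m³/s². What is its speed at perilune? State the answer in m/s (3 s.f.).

r_p = 1737 + 144.1 = 1881.1 km = 1.8811×10⁶ m.
r_a = 1737 + 5280 = 7017.0 km = 7.0170×10⁶ m.
Semi-major axis a = (r_p + r_a)/2 = 4449.1 km = 4.449×10⁶ m.
Vis-viva: v² = μ(2/r − 1/a) = 4.904×10¹² × (1.063×10⁻⁶ − 2.248×10⁻⁷) = 4.112×10⁶ m²/s².
v = 2028 m/s.

v ≈ 2030 m/s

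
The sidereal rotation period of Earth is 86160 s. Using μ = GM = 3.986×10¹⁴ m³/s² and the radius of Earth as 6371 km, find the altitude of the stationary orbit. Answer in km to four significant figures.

A synchronous orbit has period T, so by Kepler's third law a = (μT²/4π²)^(1/3).
μT²/4π² = 3.986×10¹⁴ × (8.616×10⁴)² / 39.48 = 7.495×10²² m³.
a = 4.216×10⁷ m = 42163 km.
Altitude h = a − R = 42163 − 6371 = 35792 km.

h_sync ≈ 35790 km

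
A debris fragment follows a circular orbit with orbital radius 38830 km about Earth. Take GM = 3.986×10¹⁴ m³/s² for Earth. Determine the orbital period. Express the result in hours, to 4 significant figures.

T ≈ 21.15 hours

r = 38830 km = 3.883×10⁷ m.
Kepler's third law: T = 2π√(r³/μ) = 2π√((3.883×10⁷)³ / 3.986×10¹⁴).
r³/μ = 1.469×10⁸ s², so T = 2π × 1.212×10⁴ = 7.615×10⁴ s.
Converting: 7.615×10⁴ s ÷ 3600 = 21.15 hours.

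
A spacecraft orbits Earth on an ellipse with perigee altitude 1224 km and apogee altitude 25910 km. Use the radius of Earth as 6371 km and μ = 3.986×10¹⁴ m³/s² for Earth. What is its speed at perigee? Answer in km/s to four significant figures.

v ≈ 9.218 km/s

r_p = 6371 + 1224 = 7595.0 km = 7.5950×10⁶ m.
r_a = 6371 + 25910 = 32281 km = 3.2281×10⁷ m.
Semi-major axis a = (r_p + r_a)/2 = 19938 km = 1.994×10⁷ m.
Vis-viva: v² = μ(2/r − 1/a) = 3.986×10¹⁴ × (2.633×10⁻⁷ − 5.016×10⁻⁸) = 8.497×10⁷ m²/s².
v = 9218 m/s = 9.218 km/s.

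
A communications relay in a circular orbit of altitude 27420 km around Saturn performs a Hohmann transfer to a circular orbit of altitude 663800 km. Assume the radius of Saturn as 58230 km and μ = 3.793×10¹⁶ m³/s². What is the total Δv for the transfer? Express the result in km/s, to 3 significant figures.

r₁ = 58230 + 27420 = 85650 km = 8.5650×10⁷ m.
r₂ = 58230 + 663800 = 722030 km = 7.2203×10⁸ m.
Transfer ellipse a_t = (r₁ + r₂)/2 = 4.038×10⁸ m.
At r₁: circular v_c1 = √(μ/r₁) = 21040 m/s; transfer-perikrone v_p = √[μ(2/r₁ − 1/a_t)] = 28140 m/s.
Δv₁ = v_p − v_c1 = 7095 m/s.
At r₂: circular v_c2 = √(μ/r₂) = 7248 m/s; transfer-apokrone v_a = √[μ(2/r₂ − 1/a_t)] = 3338 m/s.
Δv₂ = v_c2 − v_a = 3910 m/s.
Total Δv = Δv₁ + Δv₂ = 11000 m/s = 11.00 km/s.

Δv_total ≈ 11.0 km/s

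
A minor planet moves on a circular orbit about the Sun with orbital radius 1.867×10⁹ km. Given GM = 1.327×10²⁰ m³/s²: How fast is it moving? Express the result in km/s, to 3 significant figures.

v ≈ 8.43 km/s

r = 1.867×10⁹ km = 1.867×10¹² m.
For a circular orbit v = √(μ/r) = √(1.327×10²⁰ / 1.867×10¹²) = √(7.108×10⁷) = 8431 m/s.
That is 8.431 km/s.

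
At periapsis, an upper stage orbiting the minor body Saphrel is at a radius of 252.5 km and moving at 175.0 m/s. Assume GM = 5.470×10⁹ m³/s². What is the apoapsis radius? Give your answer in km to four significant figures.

apoapsis radius ≈ 608.8 km

r_p = 2.525×10⁵ m.
Specific energy ε = v²/2 − μ/r = -6.351×10³ J/kg, so a = −μ/(2ε) = 4.306×10⁵ m.
The apsides satisfy r_p + r_a = 2a, so the apoapsis radius is 2a − r_p = 6.088×10⁵ m = 608.80 km.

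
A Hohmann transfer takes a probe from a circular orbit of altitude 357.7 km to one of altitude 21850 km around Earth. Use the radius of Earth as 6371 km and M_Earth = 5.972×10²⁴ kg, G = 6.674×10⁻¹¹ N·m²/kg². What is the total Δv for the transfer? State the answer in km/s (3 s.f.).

Δv_total ≈ 3.51 km/s

μ = GM = 6.674×10⁻¹¹ × 5.972×10²⁴ = 3.986×10¹⁴ m³/s².
r₁ = 6371 + 357.7 = 6728.7 km = 6.7287×10⁶ m.
r₂ = 6371 + 21850 = 28221 km = 2.8221×10⁷ m.
Transfer ellipse a_t = (r₁ + r₂)/2 = 1.747×10⁷ m.
At r₁: circular v_c1 = √(μ/r₁) = 7696 m/s; transfer-perigee v_p = √[μ(2/r₁ − 1/a_t)] = 9781 m/s.
Δv₁ = v_p − v_c1 = 2084 m/s.
At r₂: circular v_c2 = √(μ/r₂) = 3758 m/s; transfer-apogee v_a = √[μ(2/r₂ − 1/a_t)] = 2332 m/s.
Δv₂ = v_c2 − v_a = 1426 m/s.
Total Δv = Δv₁ + Δv₂ = 3510 m/s = 3.510 km/s.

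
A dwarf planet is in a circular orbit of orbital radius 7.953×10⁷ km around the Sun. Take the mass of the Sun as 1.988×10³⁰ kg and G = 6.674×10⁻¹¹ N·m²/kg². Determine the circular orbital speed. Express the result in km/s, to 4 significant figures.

μ = GM = 6.674×10⁻¹¹ × 1.988×10³⁰ = 1.327×10²⁰ m³/s².
r = 7.953×10⁷ km = 7.953×10¹⁰ m.
For a circular orbit v = √(μ/r) = √(1.327×10²⁰ / 7.953×10¹⁰) = √(1.668×10⁹) = 40840 m/s.
That is 40.84 km/s.

v ≈ 40.84 km/s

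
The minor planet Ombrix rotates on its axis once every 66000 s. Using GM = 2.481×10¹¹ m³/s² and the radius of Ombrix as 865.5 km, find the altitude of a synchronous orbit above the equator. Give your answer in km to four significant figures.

A synchronous orbit has period T, so by Kepler's third law a = (μT²/4π²)^(1/3).
μT²/4π² = 2.481×10¹¹ × (6.600×10⁴)² / 39.48 = 2.738×10¹⁹ m³.
a = 3.014×10⁶ m = 3013.8 km.
Altitude h = a − R = 3013.8 − 865.5 = 2148.3 km.

h_sync ≈ 2148 km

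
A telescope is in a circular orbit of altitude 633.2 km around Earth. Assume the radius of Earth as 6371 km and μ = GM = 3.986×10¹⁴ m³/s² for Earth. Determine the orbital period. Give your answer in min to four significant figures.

r = 6371 + 633.2 = 7004.2 km = 7.0042×10⁶ m.
Kepler's third law: T = 2π√(r³/μ) = 2π√((7.004×10⁶)³ / 3.986×10¹⁴).
r³/μ = 8.621×10⁵ s², so T = 2π × 9.285×10² = 5.834×10³ s.
Converting: 5.834×10³ s ÷ 60.00 = 97.23 min.

T ≈ 97.23 min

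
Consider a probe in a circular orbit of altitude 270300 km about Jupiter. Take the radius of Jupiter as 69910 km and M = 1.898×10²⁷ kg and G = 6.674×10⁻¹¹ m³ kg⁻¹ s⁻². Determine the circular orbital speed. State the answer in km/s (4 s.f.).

μ = GM = 6.674×10⁻¹¹ × 1.898×10²⁷ = 1.267×10¹⁷ m³/s².
r = 69910 + 270300 = 340210 km = 3.4021×10⁸ m.
For a circular orbit v = √(μ/r) = √(1.267×10¹⁷ / 3.402×10⁸) = √(3.723×10⁸) = 19300 m/s.
That is 19.30 km/s.

v ≈ 19.30 km/s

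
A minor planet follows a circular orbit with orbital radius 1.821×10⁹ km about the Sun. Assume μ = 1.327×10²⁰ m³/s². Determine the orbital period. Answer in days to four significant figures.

T ≈ 15510 days

r = 1.821×10⁹ km = 1.821×10¹² m.
Kepler's third law: T = 2π√(r³/μ) = 2π√((1.821×10¹²)³ / 1.327×10²⁰).
r³/μ = 4.550×10¹⁶ s², so T = 2π × 2.133×10⁸ = 1.340×10⁹ s.
Converting: 1.340×10⁹ s ÷ 86400 = 15510 days.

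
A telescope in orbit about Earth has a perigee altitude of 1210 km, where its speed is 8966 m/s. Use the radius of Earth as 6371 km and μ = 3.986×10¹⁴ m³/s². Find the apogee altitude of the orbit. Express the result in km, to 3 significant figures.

apogee altitude ≈ 18200 km

r_p = 6371 + 1210 = 7581.0 km = 7.581×10⁶ m.
Specific energy ε = v²/2 − μ/r = -1.238×10⁷ J/kg, so a = −μ/(2ε) = 1.609×10⁷ m.
The apsides satisfy r_p + r_a = 2a, so the apogee radius is 2a − r_p = 2.461×10⁷ m = 24605 km.
Apogee altitude = 24605 − 6371 = 18234 km.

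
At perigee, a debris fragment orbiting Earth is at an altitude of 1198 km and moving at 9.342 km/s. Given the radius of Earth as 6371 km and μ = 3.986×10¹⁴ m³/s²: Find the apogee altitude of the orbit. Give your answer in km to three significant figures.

r_p = 6371 + 1198 = 7569.0 km = 7.569×10⁶ m.
Specific energy ε = v²/2 − μ/r = -9.026×10⁶ J/kg, so a = −μ/(2ε) = 2.208×10⁷ m.
The apsides satisfy r_p + r_a = 2a, so the apogee radius is 2a − r_p = 3.659×10⁷ m = 36594 km.
Apogee altitude = 36594 − 6371 = 30223 km.

apogee altitude ≈ 30200 km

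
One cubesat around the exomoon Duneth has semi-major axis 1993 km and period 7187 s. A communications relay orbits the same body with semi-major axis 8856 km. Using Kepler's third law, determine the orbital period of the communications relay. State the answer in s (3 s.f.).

T₂ ≈ 67300 s

Kepler's third law: T² ∝ a³, so T₂ = T₁ (a₂/a₁)^(3/2).
a₂/a₁ = 4.444, (a₂/a₁)^(3/2) = 9.367.
T₂ = 7187 × 9.367 = 67320 s.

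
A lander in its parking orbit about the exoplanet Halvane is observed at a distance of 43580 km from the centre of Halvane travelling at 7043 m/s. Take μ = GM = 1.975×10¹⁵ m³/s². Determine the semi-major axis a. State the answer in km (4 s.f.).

r = 4.358×10⁷ m.
Vis-viva rearranged: 1/a = 2/r − v²/μ = 4.589×10⁻⁸ − 2.512×10⁻⁸ = 2.078×10⁻⁸ m⁻¹.
a = 4.813×10⁷ m = 48131 km.

a ≈ 48130 km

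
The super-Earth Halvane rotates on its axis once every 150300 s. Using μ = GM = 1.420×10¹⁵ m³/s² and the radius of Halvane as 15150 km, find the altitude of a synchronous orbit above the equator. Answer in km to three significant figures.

h_sync ≈ 78200 km

A synchronous orbit has period T, so by Kepler's third law a = (μT²/4π²)^(1/3).
μT²/4π² = 1.420×10¹⁵ × (1.503×10⁵)² / 39.48 = 8.125×10²³ m³.
a = 9.331×10⁷ m = 93314 km.
Altitude h = a − R = 93314 − 15150 = 78164 km.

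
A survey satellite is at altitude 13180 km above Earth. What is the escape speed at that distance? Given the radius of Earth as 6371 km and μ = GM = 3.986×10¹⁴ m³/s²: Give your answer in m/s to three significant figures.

v_esc ≈ 6390 m/s

r = 6371 + 13180 = 19551 km = 1.9551×10⁷ m.
Escape speed v_esc = √(2μ/r) = √(2 × 3.986×10¹⁴ / 1.955×10⁷) = √(4.078×10⁷) = 6386 m/s.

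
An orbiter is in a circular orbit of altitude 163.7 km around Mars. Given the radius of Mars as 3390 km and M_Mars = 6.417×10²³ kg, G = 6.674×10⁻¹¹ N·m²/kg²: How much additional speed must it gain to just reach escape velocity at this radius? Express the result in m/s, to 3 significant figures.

Δv ≈ 1440 m/s

μ = GM = 6.674×10⁻¹¹ × 6.417×10²³ = 4.283×10¹³ m³/s².
r = 3390 + 163.7 = 3553.7 km = 3.5537×10⁶ m.
Circular speed v_c = √(μ/r) = 3472 m/s.
Escape speed v_esc = √(2μ/r) = √2 × v_c = 4909 m/s.
Δv = v_esc − v_c = 1438 m/s.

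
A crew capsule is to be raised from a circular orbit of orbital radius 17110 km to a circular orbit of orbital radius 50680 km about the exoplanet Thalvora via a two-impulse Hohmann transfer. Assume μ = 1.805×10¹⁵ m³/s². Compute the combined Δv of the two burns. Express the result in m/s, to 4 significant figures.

r₁ = 17110 km = 1.711×10⁷ m.
r₂ = 50680 km = 5.068×10⁷ m.
Transfer ellipse a_t = (r₁ + r₂)/2 = 3.390×10⁷ m.
At r₁: circular v_c1 = √(μ/r₁) = 10270 m/s; transfer-periapsis v_p = √[μ(2/r₁ − 1/a_t)] = 12560 m/s.
Δv₁ = v_p − v_c1 = 2288 m/s.
At r₂: circular v_c2 = √(μ/r₂) = 5968 m/s; transfer-apoapsis v_a = √[μ(2/r₂ − 1/a_t)] = 4240 m/s.
Δv₂ = v_c2 − v_a = 1728 m/s.
Total Δv = Δv₁ + Δv₂ = 4016 m/s.

Δv_total ≈ 4016 m/s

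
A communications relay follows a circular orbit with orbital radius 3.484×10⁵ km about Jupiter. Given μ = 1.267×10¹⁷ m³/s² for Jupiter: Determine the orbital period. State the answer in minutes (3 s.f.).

r = 3.484×10⁵ km = 3.484×10⁸ m.
Kepler's third law: T = 2π√(r³/μ) = 2π√((3.484×10⁸)³ / 1.267×10¹⁷).
r³/μ = 3.338×10⁸ s², so T = 2π × 1.827×10⁴ = 1.148×10⁵ s.
Converting: 1.148×10⁵ s ÷ 60.00 = 1913 minutes.

T ≈ 1910 minutes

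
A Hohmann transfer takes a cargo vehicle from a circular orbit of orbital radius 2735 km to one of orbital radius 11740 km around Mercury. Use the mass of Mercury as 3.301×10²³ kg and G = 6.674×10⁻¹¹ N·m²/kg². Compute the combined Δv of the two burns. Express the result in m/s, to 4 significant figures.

μ = GM = 6.674×10⁻¹¹ × 3.301×10²³ = 2.203×10¹³ m³/s².
r₁ = 2735 km = 2.735×10⁶ m.
r₂ = 11740 km = 1.174×10⁷ m.
Transfer ellipse a_t = (r₁ + r₂)/2 = 7.238×10⁶ m.
At r₁: circular v_c1 = √(μ/r₁) = 2838 m/s; transfer-periherm v_p = √[μ(2/r₁ − 1/a_t)] = 3615 m/s.
Δv₁ = v_p − v_c1 = 776.6 m/s.
At r₂: circular v_c2 = √(μ/r₂) = 1370 m/s; transfer-apoherm v_a = √[μ(2/r₂ − 1/a_t)] = 842.1 m/s.
Δv₂ = v_c2 − v_a = 527.8 m/s.
Total Δv = Δv₁ + Δv₂ = 1304 m/s.

Δv_total ≈ 1304 m/s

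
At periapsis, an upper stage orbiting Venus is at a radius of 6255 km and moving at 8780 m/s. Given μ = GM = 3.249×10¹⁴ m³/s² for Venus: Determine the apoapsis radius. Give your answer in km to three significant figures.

r_p = 6.255×10⁶ m.
Specific energy ε = v²/2 − μ/r = -1.340×10⁷ J/kg, so a = −μ/(2ε) = 1.212×10⁷ m.
The apsides satisfy r_p + r_a = 2a, so the apoapsis radius is 2a − r_p = 1.799×10⁷ m = 17994 km.

apoapsis radius ≈ 18000 km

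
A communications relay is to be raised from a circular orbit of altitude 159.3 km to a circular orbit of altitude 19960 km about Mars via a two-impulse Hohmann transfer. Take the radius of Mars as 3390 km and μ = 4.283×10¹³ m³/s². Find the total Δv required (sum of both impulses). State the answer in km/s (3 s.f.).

r₁ = 3390 + 159.3 = 3549.3 km = 3.5493×10⁶ m.
r₂ = 3390 + 19960 = 23350 km = 2.3350×10⁷ m.
Transfer ellipse a_t = (r₁ + r₂)/2 = 1.345×10⁷ m.
At r₁: circular v_c1 = √(μ/r₁) = 3474 m/s; transfer-periapsis v_p = √[μ(2/r₁ − 1/a_t)] = 4577 m/s.
Δv₁ = v_p − v_c1 = 1103 m/s.
At r₂: circular v_c2 = √(μ/r₂) = 1354 m/s; transfer-apoapsis v_a = √[μ(2/r₂ − 1/a_t)] = 695.7 m/s.
Δv₂ = v_c2 − v_a = 658.6 m/s.
Total Δv = Δv₁ + Δv₂ = 1762 m/s = 1.762 km/s.

Δv_total ≈ 1.76 km/s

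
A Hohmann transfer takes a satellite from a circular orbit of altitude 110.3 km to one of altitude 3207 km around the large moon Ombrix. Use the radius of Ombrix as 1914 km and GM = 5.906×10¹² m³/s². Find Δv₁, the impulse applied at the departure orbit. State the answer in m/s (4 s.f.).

Δv ≈ 336.9 m/s

r₁ = 1914 + 110.3 = 2024.3 km = 2.0243×10⁶ m.
r₂ = 1914 + 3207 = 5121.0 km = 5.1210×10⁶ m.
Transfer ellipse a_t = (r₁ + r₂)/2 = 3.573×10⁶ m.
At r₁: circular v_c1 = √(μ/r₁) = 1708 m/s; transfer-periapsis v_p = √[μ(2/r₁ − 1/a_t)] = 2045 m/s.
Δv₁ = v_p − v_c1 = 336.9 m/s.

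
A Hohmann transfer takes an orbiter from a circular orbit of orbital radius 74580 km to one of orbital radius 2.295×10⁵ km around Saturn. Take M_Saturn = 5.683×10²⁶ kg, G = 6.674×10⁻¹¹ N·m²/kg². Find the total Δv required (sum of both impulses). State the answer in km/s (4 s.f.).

Δv_total ≈ 9.007 km/s

μ = GM = 6.674×10⁻¹¹ × 5.683×10²⁶ = 3.793×10¹⁶ m³/s².
r₁ = 74580 km = 7.458×10⁷ m.
r₂ = 2.295×10⁵ km = 2.295×10⁸ m.
Transfer ellipse a_t = (r₁ + r₂)/2 = 1.520×10⁸ m.
At r₁: circular v_c1 = √(μ/r₁) = 22550 m/s; transfer-perikrone v_p = √[μ(2/r₁ − 1/a_t)] = 27710 m/s.
Δv₁ = v_p − v_c1 = 5155 m/s.
At r₂: circular v_c2 = √(μ/r₂) = 12860 m/s; transfer-apokrone v_a = √[μ(2/r₂ − 1/a_t)] = 9004 m/s.
Δv₂ = v_c2 − v_a = 3852 m/s.
Total Δv = Δv₁ + Δv₂ = 9007 m/s = 9.007 km/s.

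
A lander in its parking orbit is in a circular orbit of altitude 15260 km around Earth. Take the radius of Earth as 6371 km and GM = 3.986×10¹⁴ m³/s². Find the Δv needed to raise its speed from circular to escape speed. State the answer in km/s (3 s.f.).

Δv ≈ 1.78 km/s

r = 6371 + 15260 = 21631 km = 2.1631×10⁷ m.
Circular speed v_c = √(μ/r) = 4293 m/s.
Escape speed v_esc = √(2μ/r) = √2 × v_c = 6071 m/s.
Δv = v_esc − v_c = 1778 m/s = 1.778 km/s.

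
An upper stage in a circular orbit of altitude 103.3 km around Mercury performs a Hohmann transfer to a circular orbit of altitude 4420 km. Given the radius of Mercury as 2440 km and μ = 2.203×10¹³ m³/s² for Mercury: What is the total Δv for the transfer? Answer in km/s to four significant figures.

r₁ = 2440 + 103.3 = 2543.3 km = 2.5433×10⁶ m.
r₂ = 2440 + 4420 = 6860.0 km = 6.8600×10⁶ m.
Transfer ellipse a_t = (r₁ + r₂)/2 = 4.702×10⁶ m.
At r₁: circular v_c1 = √(μ/r₁) = 2943 m/s; transfer-periherm v_p = √[μ(2/r₁ − 1/a_t)] = 3555 m/s.
Δv₁ = v_p − v_c1 = 611.9 m/s.
At r₂: circular v_c2 = √(μ/r₂) = 1792 m/s; transfer-apoherm v_a = √[μ(2/r₂ − 1/a_t)] = 1318 m/s.
Δv₂ = v_c2 − v_a = 474.0 m/s.
Total Δv = Δv₁ + Δv₂ = 1086 m/s = 1.086 km/s.

Δv_total ≈ 1.086 km/s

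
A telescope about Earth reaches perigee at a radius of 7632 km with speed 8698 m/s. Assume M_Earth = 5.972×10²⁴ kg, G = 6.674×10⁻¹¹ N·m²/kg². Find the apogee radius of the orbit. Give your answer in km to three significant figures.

μ = GM = 6.674×10⁻¹¹ × 5.972×10²⁴ = 3.986×10¹⁴ m³/s².
r_p = 7.632×10⁶ m.
Specific energy ε = v²/2 − μ/r = -1.440×10⁷ J/kg, so a = −μ/(2ε) = 1.384×10⁷ m.
The apsides satisfy r_p + r_a = 2a, so the apogee radius is 2a − r_p = 2.005×10⁷ m = 20054 km.

apogee radius ≈ 20100 km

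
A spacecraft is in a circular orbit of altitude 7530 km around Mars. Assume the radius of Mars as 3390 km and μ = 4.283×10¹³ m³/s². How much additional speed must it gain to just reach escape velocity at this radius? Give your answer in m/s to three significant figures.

Δv ≈ 820 m/s

r = 3390 + 7530 = 10920 km = 1.0920×10⁷ m.
Circular speed v_c = √(μ/r) = 1980 m/s.
Escape speed v_esc = √(2μ/r) = √2 × v_c = 2801 m/s.
Δv = v_esc − v_c = 820.3 m/s.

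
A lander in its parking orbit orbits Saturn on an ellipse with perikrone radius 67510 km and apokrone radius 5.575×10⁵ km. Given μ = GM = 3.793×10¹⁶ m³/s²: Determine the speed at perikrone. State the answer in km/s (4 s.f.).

Semi-major axis a = (r_p + r_a)/2 = 3.1250×10⁵ km = 3.125×10⁸ m.
Vis-viva: v² = μ(2/r − 1/a) = 3.793×10¹⁶ × (2.963×10⁻⁸ − 3.200×10⁻⁹) = 1.002×10⁹ m²/s².
v = 31660 m/s = 31.66 km/s.

v ≈ 31.66 km/s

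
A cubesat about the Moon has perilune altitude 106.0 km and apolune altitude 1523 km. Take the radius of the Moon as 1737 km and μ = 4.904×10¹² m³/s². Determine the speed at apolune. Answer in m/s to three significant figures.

v ≈ 1040 m/s

r_p = 1737 + 106.0 = 1843.0 km = 1.8430×10⁶ m.
r_a = 1737 + 1523 = 3260.0 km = 3.2600×10⁶ m.
Semi-major axis a = (r_p + r_a)/2 = 2551.5 km = 2.552×10⁶ m.
Vis-viva: v² = μ(2/r − 1/a) = 4.904×10¹² × (6.135×10⁻⁷ − 3.919×10⁻⁷) = 1.087×10⁶ m²/s².
v = 1042 m/s.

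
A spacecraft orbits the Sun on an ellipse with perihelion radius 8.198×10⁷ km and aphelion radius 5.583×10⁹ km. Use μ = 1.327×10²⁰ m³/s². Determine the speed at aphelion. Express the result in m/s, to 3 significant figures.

v ≈ 829 m/s

Semi-major axis a = (r_p + r_a)/2 = 2.8325×10⁹ km = 2.832×10¹² m.
Vis-viva: v² = μ(2/r − 1/a) = 1.327×10²⁰ × (3.582×10⁻¹³ − 3.530×10⁻¹³) = 6.879×10⁵ m²/s².
v = 829.4 m/s.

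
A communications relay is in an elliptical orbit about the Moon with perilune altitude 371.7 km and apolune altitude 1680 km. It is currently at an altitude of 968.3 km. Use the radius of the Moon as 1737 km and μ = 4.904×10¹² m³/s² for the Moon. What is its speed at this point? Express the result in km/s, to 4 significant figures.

r_p = 1737 + 371.7 = 2108.7 km = 2.1087×10⁶ m.
r_a = 1737 + 1680 = 3417.0 km = 3.4170×10⁶ m.
r = 1737 + 968.3 = 2705.3 km = 2.705×10⁶ m.
Semi-major axis a = (r_p + r_a)/2 = 2762.8 km = 2.763×10⁶ m.
Vis-viva: v² = μ(2/r − 1/a) = 4.904×10¹² × (7.393×10⁻⁷ − 3.619×10⁻⁷) = 1.850×10⁶ m²/s².
v = 1360 m/s = 1.360 km/s.

v ≈ 1.360 km/s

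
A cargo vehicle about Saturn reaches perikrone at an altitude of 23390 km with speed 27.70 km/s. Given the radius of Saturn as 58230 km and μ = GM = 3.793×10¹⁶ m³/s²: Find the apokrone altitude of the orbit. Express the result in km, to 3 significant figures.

apokrone altitude ≈ 3.28×10⁵ km

r_p = 58230 + 23390 = 81620 km = 8.162×10⁷ m.
Specific energy ε = v²/2 − μ/r = -8.107×10⁷ J/kg, so a = −μ/(2ε) = 2.339×10⁸ m.
The apsides satisfy r_p + r_a = 2a, so the apokrone radius is 2a − r_p = 3.862×10⁸ m = 3.8625×10⁵ km.
Apokrone altitude = 3.8625×10⁵ − 58230 = 3.2802×10⁵ km.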